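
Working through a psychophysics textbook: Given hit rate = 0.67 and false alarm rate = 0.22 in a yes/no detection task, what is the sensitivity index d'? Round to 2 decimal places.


d' = z(HR) - z(FAR)
z(0.67) = 0.4399
z(0.22) = -0.7722
d' = 0.4399 - -0.7722
= 1.21


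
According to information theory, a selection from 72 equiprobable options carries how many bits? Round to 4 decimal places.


H = log2(n)
H = log2(72)
= 6.1699


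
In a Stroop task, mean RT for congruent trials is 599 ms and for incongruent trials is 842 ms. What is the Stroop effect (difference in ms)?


Stroop effect = RT(incongruent) - RT(congruent)
= 842 - 599
= 243 ms


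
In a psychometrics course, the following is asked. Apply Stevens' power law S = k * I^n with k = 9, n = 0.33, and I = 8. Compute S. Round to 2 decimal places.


S = 9 * 8^0.33
8^0.33 = 1.9862
S = 9 * 1.9862
= 17.88


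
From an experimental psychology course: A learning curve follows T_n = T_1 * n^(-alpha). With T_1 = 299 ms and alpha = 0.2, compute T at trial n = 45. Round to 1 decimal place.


T_n = 299 * 45^(-0.2)
45^(-0.2) = 0.467044
T_n = 299 * 0.467044
= 139.6 ms


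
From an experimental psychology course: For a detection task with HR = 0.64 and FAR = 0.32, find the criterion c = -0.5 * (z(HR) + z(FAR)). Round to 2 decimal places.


c = -0.5 * (z(HR) + z(FAR))
z(0.64) = 0.3585
z(0.32) = -0.4677
c = -0.5 * (0.3585 + -0.4677)
= -0.5 * -0.1092
= 0.05


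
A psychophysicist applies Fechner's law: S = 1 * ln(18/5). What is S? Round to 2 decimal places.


S = 1 * ln(18/5)
I/I0 = 3.6
ln(3.6) = 1.2809
S = 1 * 1.2809
= 1.28


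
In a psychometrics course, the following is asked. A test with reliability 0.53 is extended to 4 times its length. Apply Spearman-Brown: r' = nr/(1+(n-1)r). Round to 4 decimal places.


r_new = n*r / (1 + (n-1)*r)
Numerator = 4 * 0.53 = 2.12
Denominator = 1 + 3 * 0.53 = 2.59
r_new = 2.12 / 2.59
= 0.8185


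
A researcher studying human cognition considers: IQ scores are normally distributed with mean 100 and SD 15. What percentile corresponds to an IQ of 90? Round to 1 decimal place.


z = (IQ - mean) / SD
z = (90 - 100) / 15 = -0.6667
Percentile = Phi(-0.6667) * 100
Phi(-0.6667) = 0.252482
= 25.2


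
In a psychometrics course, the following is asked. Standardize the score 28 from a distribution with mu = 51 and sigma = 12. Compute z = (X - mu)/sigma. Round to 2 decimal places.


z = (X - mu) / sigma
= (28 - 51) / 12
= -23 / 12
= -1.92


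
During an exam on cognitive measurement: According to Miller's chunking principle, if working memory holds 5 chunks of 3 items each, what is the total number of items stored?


Total items = chunks * items_per_chunk
= 5 * 3
= 15


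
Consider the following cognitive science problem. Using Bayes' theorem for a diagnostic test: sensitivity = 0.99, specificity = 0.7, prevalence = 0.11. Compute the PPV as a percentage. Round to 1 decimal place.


PPV = (sens * prev) / (sens * prev + (1-spec) * (1-prev))
Numerator = 0.99 * 0.11 = 0.1089
P(positive and no disease) = (1 - spec) * (1 - prev) = (1 - 0.7) * (1 - 0.11) = 0.267
Denominator = 0.1089 + 0.267 = 0.3759
PPV = 0.1089 / 0.3759 = 0.289705
As percentage = 29.0


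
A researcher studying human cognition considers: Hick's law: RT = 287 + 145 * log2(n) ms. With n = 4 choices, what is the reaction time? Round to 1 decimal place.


RT = 287 + 145 * log2(4)
log2(4) = 2.0
RT = 287 + 145 * 2.0
= 287 + 290.0
= 577.0 ms


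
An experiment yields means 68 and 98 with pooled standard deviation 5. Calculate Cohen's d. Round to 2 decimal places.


Cohen's d = (M1 - M2) / S_pooled
= (68 - 98) / 5
= -30 / 5
= -6.00


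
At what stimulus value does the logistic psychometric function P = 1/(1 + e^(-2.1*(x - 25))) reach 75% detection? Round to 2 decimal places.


At P = 0.75: 0.75 = 1/(1 + e^(-k*(x-x0)))
Solving: e^(-k*(x-x0)) = 1/3
x = x0 + ln(3)/k
ln(3) = 1.0986
x = 25 + 1.0986/2.1
= 25 + 0.5231
= 25.52


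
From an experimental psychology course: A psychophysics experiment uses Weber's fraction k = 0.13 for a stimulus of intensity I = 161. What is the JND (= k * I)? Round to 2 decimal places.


JND = k * I
JND = 0.13 * 161
= 20.93


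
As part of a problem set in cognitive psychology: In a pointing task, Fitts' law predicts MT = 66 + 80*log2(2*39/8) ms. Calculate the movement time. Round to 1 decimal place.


MT = 66 + 80 * log2(2*39/8)
2D/W = 9.75
log2(9.75) = 3.2854
MT = 66 + 80 * 3.2854
= 328.8 ms


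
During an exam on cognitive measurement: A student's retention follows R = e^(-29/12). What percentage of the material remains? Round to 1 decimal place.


R = e^(-t/S)
-t/S = -29/12 = -2.416667
R = e^(-2.416667) = 0.089218
Percentage = 0.089218 * 100
= 8.9


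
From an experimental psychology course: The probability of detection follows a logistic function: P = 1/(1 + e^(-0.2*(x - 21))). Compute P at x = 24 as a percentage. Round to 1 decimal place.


P(x) = 1/(1 + e^(-0.2*(24 - 21)))
Exponent = -0.2 * 3 = -0.6
e^(-0.6) = 0.548812
P = 1/(1 + 0.548812) = 0.645656
Percentage = 64.6


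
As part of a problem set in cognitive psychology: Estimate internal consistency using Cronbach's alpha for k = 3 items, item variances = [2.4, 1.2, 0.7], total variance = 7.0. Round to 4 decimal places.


alpha = (k/(k-1)) * (1 - sum(s_i^2)/s_total^2)
sum(item variances) = 4.3
k/(k-1) = 3/2 = 1.5
1 - 4.3/7.0 = 1 - 0.614286 = 0.385714
alpha = 1.5 * 0.385714
= 0.5786


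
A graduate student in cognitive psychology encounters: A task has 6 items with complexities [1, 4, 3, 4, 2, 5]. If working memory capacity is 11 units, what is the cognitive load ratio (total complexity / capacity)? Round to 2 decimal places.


Total complexity = 1 + 4 + 3 + 4 + 2 + 5 = 19
Load = total / capacity = 19 / 11
= 1.73


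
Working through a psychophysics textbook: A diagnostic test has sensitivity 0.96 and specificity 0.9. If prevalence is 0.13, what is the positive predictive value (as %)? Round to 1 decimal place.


PPV = (sens * prev) / (sens * prev + (1-spec) * (1-prev))
Numerator = 0.96 * 0.13 = 0.1248
P(positive and no disease) = (1 - spec) * (1 - prev) = (1 - 0.9) * (1 - 0.13) = 0.087
Denominator = 0.1248 + 0.087 = 0.2118
PPV = 0.1248 / 0.2118 = 0.589235
As percentage = 58.9


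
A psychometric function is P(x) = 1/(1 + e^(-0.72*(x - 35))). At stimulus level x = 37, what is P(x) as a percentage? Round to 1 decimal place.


P(x) = 1/(1 + e^(-0.72*(37 - 35)))
Exponent = -0.72 * 2 = -1.44
e^(-1.44) = 0.236928
P = 1/(1 + 0.236928) = 0.808454
Percentage = 80.8


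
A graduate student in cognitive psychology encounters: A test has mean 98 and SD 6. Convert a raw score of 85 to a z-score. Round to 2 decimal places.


z = (X - mu) / sigma
= (85 - 98) / 6
= -13 / 6
= -2.17


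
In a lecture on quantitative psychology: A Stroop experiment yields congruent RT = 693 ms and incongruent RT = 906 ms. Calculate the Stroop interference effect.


Stroop effect = RT(incongruent) - RT(congruent)
= 906 - 693
= 213 ms


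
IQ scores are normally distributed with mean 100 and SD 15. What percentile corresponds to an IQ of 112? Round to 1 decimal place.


z = (IQ - mean) / SD
z = (112 - 100) / 15 = 0.8
Percentile = Phi(0.8) * 100
Phi(0.8) = 0.788145
= 78.8


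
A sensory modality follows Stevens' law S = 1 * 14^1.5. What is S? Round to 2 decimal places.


S = 1 * 14^1.5
14^1.5 = 52.3832
S = 1 * 52.3832
= 52.38


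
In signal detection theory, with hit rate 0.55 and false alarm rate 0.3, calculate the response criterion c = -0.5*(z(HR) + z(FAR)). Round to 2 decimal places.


c = -0.5 * (z(HR) + z(FAR))
z(0.55) = 0.1257
z(0.3) = -0.5244
c = -0.5 * (0.1257 + -0.5244)
= -0.5 * -0.3987
= 0.20


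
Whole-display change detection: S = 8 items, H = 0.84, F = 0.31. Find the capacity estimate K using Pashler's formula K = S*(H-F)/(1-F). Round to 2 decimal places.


K = S * (H - F) / (1 - F)
H - F = 0.53
1 - F = 0.69
K = 8 * 0.53 / 0.69
= 6.14


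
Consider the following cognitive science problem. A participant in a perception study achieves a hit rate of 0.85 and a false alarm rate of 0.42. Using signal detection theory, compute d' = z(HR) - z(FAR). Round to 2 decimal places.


d' = z(HR) - z(FAR)
z(0.85) = 1.0364
z(0.42) = -0.2019
d' = 1.0364 - -0.2019
= 1.24


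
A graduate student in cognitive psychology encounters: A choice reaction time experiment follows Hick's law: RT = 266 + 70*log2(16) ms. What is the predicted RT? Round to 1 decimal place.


RT = 266 + 70 * log2(16)
log2(16) = 4.0
RT = 266 + 70 * 4.0
= 266 + 280.0
= 546.0 ms


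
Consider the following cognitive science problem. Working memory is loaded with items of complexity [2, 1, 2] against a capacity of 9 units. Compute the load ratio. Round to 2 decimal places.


Total complexity = 2 + 1 + 2 = 5
Load = total / capacity = 5 / 9
= 0.56


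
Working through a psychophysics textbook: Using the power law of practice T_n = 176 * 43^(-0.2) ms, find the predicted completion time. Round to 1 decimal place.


T_n = 176 * 43^(-0.2)
43^(-0.2) = 0.47131
T_n = 176 * 0.47131
= 83.0 ms


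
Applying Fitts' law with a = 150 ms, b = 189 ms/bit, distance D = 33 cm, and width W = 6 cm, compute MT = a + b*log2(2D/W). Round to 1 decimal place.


MT = 150 + 189 * log2(2*33/6)
2D/W = 11.0
log2(11.0) = 3.4594
MT = 150 + 189 * 3.4594
= 803.8 ms


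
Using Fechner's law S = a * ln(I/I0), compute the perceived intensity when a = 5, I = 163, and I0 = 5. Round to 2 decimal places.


S = 5 * ln(163/5)
I/I0 = 32.6
ln(32.6) = 3.4843
S = 5 * 3.4843
= 17.42


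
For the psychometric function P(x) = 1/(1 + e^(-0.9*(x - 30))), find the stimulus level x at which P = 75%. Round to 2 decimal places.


At P = 0.75: 0.75 = 1/(1 + e^(-k*(x-x0)))
Solving: e^(-k*(x-x0)) = 1/3
x = x0 + ln(3)/k
ln(3) = 1.0986
x = 30 + 1.0986/0.9
= 30 + 1.2207
= 31.22


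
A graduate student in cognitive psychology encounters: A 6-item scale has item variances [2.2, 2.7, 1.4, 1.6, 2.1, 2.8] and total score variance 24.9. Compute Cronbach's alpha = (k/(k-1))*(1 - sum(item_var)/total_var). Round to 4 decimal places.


alpha = (k/(k-1)) * (1 - sum(s_i^2)/s_total^2)
sum(item variances) = 12.8
k/(k-1) = 6/5 = 1.2
1 - 12.8/24.9 = 1 - 0.514056 = 0.485944
alpha = 1.2 * 0.485944
= 0.5831


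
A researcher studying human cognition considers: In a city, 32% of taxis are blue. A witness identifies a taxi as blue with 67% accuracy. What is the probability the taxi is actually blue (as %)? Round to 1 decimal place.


P(blue | says blue) = P(says blue | blue)*P(blue) / [P(says blue | blue)*P(blue) + P(says blue | not blue)*P(not blue)]
Numerator = 0.67 * 0.32 = 0.2144
False identification = 0.33 * 0.68 = 0.2244
P = 0.2144 / (0.2144 + 0.2244)
= 0.2144 / 0.4388
As percentage = 48.9


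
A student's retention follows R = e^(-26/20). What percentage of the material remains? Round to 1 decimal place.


R = e^(-t/S)
-t/S = -26/20 = -1.3
R = e^(-1.3) = 0.272532
Percentage = 0.272532 * 100
= 27.3


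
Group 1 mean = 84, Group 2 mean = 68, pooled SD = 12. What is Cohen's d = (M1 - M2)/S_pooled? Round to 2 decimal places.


Cohen's d = (M1 - M2) / S_pooled
= (84 - 68) / 12
= 16 / 12
= 1.33


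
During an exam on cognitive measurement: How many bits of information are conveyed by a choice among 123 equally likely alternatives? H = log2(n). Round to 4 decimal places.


H = log2(n)
H = log2(123)
= 6.9425


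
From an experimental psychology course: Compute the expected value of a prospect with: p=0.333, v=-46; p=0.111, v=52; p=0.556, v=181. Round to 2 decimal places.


EU = sum(p_i * v_i)
0.333 * -46 = -15.318
0.111 * 52 = 5.772
0.556 * 181 = 100.636
EU = -15.318 + 5.772 + 100.636
= 91.09


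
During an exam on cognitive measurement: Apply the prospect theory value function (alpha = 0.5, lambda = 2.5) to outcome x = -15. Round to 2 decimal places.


Since x = -15 < 0, use v(x) = -lambda*(-x)^alpha
(-x) = 15
15^0.5 = 3.873
v(-15) = -2.5 * 3.873
= -9.68


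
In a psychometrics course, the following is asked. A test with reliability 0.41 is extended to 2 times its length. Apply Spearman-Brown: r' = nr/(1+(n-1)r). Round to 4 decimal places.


r_new = n*r / (1 + (n-1)*r)
Numerator = 2 * 0.41 = 0.82
Denominator = 1 + 1 * 0.41 = 1.41
r_new = 0.82 / 1.41
= 0.5816


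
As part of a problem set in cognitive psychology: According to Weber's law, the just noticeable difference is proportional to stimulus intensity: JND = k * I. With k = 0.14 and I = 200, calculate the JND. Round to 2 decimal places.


JND = k * I
JND = 0.14 * 200
= 28.00


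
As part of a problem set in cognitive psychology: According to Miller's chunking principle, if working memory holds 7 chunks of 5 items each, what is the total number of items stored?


Total items = chunks * items_per_chunk
= 7 * 5
= 35


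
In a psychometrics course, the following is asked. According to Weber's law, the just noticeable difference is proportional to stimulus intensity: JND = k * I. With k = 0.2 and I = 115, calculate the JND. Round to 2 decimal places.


JND = k * I
JND = 0.2 * 115
= 23.00


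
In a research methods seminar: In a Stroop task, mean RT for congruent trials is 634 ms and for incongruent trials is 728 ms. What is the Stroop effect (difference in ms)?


Stroop effect = RT(incongruent) - RT(congruent)
= 728 - 634
= 94 ms


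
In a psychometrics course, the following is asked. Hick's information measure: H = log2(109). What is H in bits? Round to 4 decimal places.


H = log2(n)
H = log2(109)
= 6.7682


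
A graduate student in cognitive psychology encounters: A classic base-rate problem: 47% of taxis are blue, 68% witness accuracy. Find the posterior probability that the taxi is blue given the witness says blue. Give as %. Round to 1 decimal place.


P(blue | says blue) = P(says blue | blue)*P(blue) / [P(says blue | blue)*P(blue) + P(says blue | not blue)*P(not blue)]
Numerator = 0.68 * 0.47 = 0.3196
False identification = 0.32 * 0.53 = 0.1696
P = 0.3196 / (0.3196 + 0.1696)
= 0.3196 / 0.4892
As percentage = 65.3


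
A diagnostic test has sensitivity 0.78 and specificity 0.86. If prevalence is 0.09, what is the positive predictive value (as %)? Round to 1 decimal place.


PPV = (sens * prev) / (sens * prev + (1-spec) * (1-prev))
Numerator = 0.78 * 0.09 = 0.0702
P(positive and no disease) = (1 - spec) * (1 - prev) = (1 - 0.86) * (1 - 0.09) = 0.1274
Denominator = 0.0702 + 0.1274 = 0.1976
PPV = 0.0702 / 0.1976 = 0.355263
As percentage = 35.5


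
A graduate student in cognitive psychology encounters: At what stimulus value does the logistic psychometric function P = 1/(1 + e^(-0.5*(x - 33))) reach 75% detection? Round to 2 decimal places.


At P = 0.75: 0.75 = 1/(1 + e^(-k*(x-x0)))
Solving: e^(-k*(x-x0)) = 1/3
x = x0 + ln(3)/k
ln(3) = 1.0986
x = 33 + 1.0986/0.5
= 33 + 2.1972
= 35.20


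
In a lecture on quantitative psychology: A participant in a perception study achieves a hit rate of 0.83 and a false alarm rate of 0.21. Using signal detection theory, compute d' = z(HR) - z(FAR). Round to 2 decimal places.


d' = z(HR) - z(FAR)
z(0.83) = 0.9542
z(0.21) = -0.8064
d' = 0.9542 - -0.8064
= 1.76


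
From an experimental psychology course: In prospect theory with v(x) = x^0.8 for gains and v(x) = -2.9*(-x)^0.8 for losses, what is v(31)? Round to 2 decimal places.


Since x = 31 >= 0, use v(x) = x^0.8
31^0.8 = 15.5987
v(31) = 15.60


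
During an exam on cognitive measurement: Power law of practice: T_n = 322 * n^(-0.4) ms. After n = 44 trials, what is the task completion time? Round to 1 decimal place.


T_n = 322 * 44^(-0.4)
44^(-0.4) = 0.220099
T_n = 322 * 0.220099
= 70.9 ms


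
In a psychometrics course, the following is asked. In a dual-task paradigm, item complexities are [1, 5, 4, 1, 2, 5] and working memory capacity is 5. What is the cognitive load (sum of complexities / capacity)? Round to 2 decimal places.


Total complexity = 1 + 5 + 4 + 1 + 2 + 5 = 18
Load = total / capacity = 18 / 5
= 3.60


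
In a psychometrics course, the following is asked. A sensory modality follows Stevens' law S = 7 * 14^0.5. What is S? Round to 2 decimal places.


S = 7 * 14^0.5
14^0.5 = 3.7417
S = 7 * 3.7417
= 26.19


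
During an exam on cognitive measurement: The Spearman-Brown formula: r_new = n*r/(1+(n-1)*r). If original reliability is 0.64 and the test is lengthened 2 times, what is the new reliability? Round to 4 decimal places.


r_new = n*r / (1 + (n-1)*r)
Numerator = 2 * 0.64 = 1.28
Denominator = 1 + 1 * 0.64 = 1.64
r_new = 1.28 / 1.64
= 0.7805


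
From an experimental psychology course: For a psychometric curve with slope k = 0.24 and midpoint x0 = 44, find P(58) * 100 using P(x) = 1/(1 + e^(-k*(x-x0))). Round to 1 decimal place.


P(x) = 1/(1 + e^(-0.24*(58 - 44)))
Exponent = -0.24 * 14 = -3.36
e^(-3.36) = 0.034735
P = 1/(1 + 0.034735) = 0.966431
Percentage = 96.6


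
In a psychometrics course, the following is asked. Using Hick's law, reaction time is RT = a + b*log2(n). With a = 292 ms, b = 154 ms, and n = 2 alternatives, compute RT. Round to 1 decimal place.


RT = 292 + 154 * log2(2)
log2(2) = 1.0
RT = 292 + 154 * 1.0
= 292 + 154.0
= 446.0 ms


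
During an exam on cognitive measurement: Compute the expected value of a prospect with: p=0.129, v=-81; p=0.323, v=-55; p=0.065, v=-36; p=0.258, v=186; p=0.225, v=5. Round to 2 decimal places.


EU = sum(p_i * v_i)
0.129 * -81 = -10.449
0.323 * -55 = -17.765
0.065 * -36 = -2.34
0.258 * 186 = 47.988
0.225 * 5 = 1.125
EU = -10.449 + -17.765 + -2.34 + 47.988 + 1.125
= 18.56


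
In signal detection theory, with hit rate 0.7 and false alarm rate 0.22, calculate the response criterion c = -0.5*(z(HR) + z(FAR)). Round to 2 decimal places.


c = -0.5 * (z(HR) + z(FAR))
z(0.7) = 0.5244
z(0.22) = -0.7722
c = -0.5 * (0.5244 + -0.7722)
= -0.5 * -0.2478
= 0.12


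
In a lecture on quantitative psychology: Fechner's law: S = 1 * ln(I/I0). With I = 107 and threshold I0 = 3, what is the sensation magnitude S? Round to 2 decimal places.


S = 1 * ln(107/3)
I/I0 = 35.666667
ln(35.666667) = 3.5742
S = 1 * 3.5742
= 3.57


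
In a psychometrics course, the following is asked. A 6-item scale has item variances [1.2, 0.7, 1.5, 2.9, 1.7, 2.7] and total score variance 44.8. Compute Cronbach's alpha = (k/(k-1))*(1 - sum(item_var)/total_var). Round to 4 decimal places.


alpha = (k/(k-1)) * (1 - sum(s_i^2)/s_total^2)
sum(item variances) = 10.7
k/(k-1) = 6/5 = 1.2
1 - 10.7/44.8 = 1 - 0.238839 = 0.761161
alpha = 1.2 * 0.761161
= 0.9134


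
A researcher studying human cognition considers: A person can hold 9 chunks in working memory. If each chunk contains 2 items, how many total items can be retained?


Total items = chunks * items_per_chunk
= 9 * 2
= 18


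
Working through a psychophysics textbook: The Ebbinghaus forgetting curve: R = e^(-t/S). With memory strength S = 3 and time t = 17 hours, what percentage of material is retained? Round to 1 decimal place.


R = e^(-t/S)
-t/S = -17/3 = -5.666667
R = e^(-5.666667) = 0.003459
Percentage = 0.003459 * 100
= 0.3


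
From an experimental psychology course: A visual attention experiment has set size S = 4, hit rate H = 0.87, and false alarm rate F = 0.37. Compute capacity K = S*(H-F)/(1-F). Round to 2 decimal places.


K = S * (H - F) / (1 - F)
H - F = 0.5
1 - F = 0.63
K = 4 * 0.5 / 0.63
= 3.17


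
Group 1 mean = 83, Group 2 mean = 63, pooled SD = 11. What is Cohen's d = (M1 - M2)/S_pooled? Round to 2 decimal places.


Cohen's d = (M1 - M2) / S_pooled
= (83 - 63) / 11
= 20 / 11
= 1.82


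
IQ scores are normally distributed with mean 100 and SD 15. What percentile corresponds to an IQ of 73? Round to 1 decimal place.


z = (IQ - mean) / SD
z = (73 - 100) / 15 = -1.8
Percentile = Phi(-1.8) * 100
Phi(-1.8) = 0.03593
= 3.6


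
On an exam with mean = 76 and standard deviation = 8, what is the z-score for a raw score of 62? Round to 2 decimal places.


z = (X - mu) / sigma
= (62 - 76) / 8
= -14 / 8
= -1.75


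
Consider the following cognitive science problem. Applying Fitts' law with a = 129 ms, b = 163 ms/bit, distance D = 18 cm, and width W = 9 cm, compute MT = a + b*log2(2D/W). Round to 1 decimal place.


MT = 129 + 163 * log2(2*18/9)
2D/W = 4.0
log2(4.0) = 2.0
MT = 129 + 163 * 2.0
= 455.0 ms


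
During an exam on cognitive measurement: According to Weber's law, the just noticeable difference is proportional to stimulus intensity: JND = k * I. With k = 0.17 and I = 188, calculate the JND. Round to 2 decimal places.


JND = k * I
JND = 0.17 * 188
= 31.96


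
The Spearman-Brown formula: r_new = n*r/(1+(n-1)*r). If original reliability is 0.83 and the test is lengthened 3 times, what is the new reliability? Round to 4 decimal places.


r_new = n*r / (1 + (n-1)*r)
Numerator = 3 * 0.83 = 2.49
Denominator = 1 + 2 * 0.83 = 2.66
r_new = 2.49 / 2.66
= 0.9361


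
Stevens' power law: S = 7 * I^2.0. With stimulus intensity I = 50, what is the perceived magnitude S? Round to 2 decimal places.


S = 7 * 50^2.0
50^2.0 = 2500.0
S = 7 * 2500.0
= 17500.00


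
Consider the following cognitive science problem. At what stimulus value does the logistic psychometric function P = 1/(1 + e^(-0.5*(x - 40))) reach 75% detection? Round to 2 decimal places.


At P = 0.75: 0.75 = 1/(1 + e^(-k*(x-x0)))
Solving: e^(-k*(x-x0)) = 1/3
x = x0 + ln(3)/k
ln(3) = 1.0986
x = 40 + 1.0986/0.5
= 40 + 2.1972
= 42.20


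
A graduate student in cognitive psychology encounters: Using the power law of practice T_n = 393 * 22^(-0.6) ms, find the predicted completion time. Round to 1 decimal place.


T_n = 393 * 22^(-0.6)
22^(-0.6) = 0.156512
T_n = 393 * 0.156512
= 61.5 ms


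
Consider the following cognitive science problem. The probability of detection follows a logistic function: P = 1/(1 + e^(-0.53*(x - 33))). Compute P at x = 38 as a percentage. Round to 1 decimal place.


P(x) = 1/(1 + e^(-0.53*(38 - 33)))
Exponent = -0.53 * 5 = -2.65
e^(-2.65) = 0.070651
P = 1/(1 + 0.070651) = 0.934011
Percentage = 93.4


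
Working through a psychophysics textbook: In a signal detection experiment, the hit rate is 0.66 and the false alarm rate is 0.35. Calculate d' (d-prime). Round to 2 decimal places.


d' = z(HR) - z(FAR)
z(0.66) = 0.4125
z(0.35) = -0.3853
d' = 0.4125 - -0.3853
= 0.80


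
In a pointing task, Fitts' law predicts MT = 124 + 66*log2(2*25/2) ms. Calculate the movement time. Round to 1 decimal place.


MT = 124 + 66 * log2(2*25/2)
2D/W = 25.0
log2(25.0) = 4.6439
MT = 124 + 66 * 4.6439
= 430.5 ms


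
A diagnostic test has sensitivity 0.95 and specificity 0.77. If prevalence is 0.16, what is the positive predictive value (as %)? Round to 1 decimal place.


PPV = (sens * prev) / (sens * prev + (1-spec) * (1-prev))
Numerator = 0.95 * 0.16 = 0.152
P(positive and no disease) = (1 - spec) * (1 - prev) = (1 - 0.77) * (1 - 0.16) = 0.1932
Denominator = 0.152 + 0.1932 = 0.3452
PPV = 0.152 / 0.3452 = 0.440324
As percentage = 44.0


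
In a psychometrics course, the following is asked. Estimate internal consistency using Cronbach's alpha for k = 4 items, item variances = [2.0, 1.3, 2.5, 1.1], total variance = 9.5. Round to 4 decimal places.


alpha = (k/(k-1)) * (1 - sum(s_i^2)/s_total^2)
sum(item variances) = 6.9
k/(k-1) = 4/3 = 1.333333
1 - 6.9/9.5 = 1 - 0.726316 = 0.273684
alpha = 1.333333 * 0.273684
= 0.3649


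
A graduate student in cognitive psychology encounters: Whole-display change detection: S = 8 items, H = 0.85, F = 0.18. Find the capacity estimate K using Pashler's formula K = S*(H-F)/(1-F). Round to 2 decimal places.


K = S * (H - F) / (1 - F)
H - F = 0.67
1 - F = 0.82
K = 8 * 0.67 / 0.82
= 6.54


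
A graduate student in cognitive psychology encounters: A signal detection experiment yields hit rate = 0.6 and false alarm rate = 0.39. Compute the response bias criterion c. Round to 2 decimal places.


c = -0.5 * (z(HR) + z(FAR))
z(0.6) = 0.2533
z(0.39) = -0.2793
c = -0.5 * (0.2533 + -0.2793)
= -0.5 * -0.026
= 0.01


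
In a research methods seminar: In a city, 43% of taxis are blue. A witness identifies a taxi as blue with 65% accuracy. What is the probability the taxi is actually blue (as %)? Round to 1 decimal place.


P(blue | says blue) = P(says blue | blue)*P(blue) / [P(says blue | blue)*P(blue) + P(says blue | not blue)*P(not blue)]
Numerator = 0.65 * 0.43 = 0.2795
False identification = 0.35 * 0.57 = 0.1995
P = 0.2795 / (0.2795 + 0.1995)
= 0.2795 / 0.479
As percentage = 58.4


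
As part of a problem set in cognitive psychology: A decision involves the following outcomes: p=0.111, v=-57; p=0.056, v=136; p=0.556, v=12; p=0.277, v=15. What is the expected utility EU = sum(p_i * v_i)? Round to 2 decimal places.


EU = sum(p_i * v_i)
0.111 * -57 = -6.327
0.056 * 136 = 7.616
0.556 * 12 = 6.672
0.277 * 15 = 4.155
EU = -6.327 + 7.616 + 6.672 + 4.155
= 12.12


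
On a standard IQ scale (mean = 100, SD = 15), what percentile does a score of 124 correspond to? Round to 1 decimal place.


z = (IQ - mean) / SD
z = (124 - 100) / 15 = 1.6
Percentile = Phi(1.6) * 100
Phi(1.6) = 0.945201
= 94.5


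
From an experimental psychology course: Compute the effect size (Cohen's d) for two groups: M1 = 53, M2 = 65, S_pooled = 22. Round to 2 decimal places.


Cohen's d = (M1 - M2) / S_pooled
= (53 - 65) / 22
= -12 / 22
= -0.55


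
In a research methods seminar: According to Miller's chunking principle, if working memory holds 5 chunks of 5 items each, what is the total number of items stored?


Total items = chunks * items_per_chunk
= 5 * 5
= 25


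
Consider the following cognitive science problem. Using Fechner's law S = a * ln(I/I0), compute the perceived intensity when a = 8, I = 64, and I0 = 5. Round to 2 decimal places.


S = 8 * ln(64/5)
I/I0 = 12.8
ln(12.8) = 2.5494
S = 8 * 2.5494
= 20.40


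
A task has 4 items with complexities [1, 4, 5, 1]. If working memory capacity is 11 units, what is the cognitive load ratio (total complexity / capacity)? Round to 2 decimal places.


Total complexity = 1 + 4 + 5 + 1 = 11
Load = total / capacity = 11 / 11
= 1.00


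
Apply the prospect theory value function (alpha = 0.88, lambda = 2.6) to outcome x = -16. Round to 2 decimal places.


Since x = -16 < 0, use v(x) = -lambda*(-x)^alpha
(-x) = 16
16^0.88 = 11.4716
v(-16) = -2.6 * 11.4716
= -29.83


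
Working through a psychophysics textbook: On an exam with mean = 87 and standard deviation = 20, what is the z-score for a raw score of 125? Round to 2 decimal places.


z = (X - mu) / sigma
= (125 - 87) / 20
= 38 / 20
= 1.90


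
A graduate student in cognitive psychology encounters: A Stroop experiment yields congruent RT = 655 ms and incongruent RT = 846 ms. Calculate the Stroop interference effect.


Stroop effect = RT(incongruent) - RT(congruent)
= 846 - 655
= 191 ms


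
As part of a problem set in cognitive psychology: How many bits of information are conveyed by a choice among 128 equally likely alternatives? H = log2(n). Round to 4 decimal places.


H = log2(n)
H = log2(128)
= 7.0000


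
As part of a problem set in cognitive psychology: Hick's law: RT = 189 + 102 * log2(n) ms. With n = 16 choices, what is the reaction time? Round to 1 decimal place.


RT = 189 + 102 * log2(16)
log2(16) = 4.0
RT = 189 + 102 * 4.0
= 189 + 408.0
= 597.0 ms


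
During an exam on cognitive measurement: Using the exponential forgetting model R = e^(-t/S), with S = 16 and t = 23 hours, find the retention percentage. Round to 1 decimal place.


R = e^(-t/S)
-t/S = -23/16 = -1.4375
R = e^(-1.4375) = 0.237521
Percentage = 0.237521 * 100
= 23.8


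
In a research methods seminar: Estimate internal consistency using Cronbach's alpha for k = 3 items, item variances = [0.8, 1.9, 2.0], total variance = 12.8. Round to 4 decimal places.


alpha = (k/(k-1)) * (1 - sum(s_i^2)/s_total^2)
sum(item variances) = 4.7
k/(k-1) = 3/2 = 1.5
1 - 4.7/12.8 = 1 - 0.367188 = 0.632812
alpha = 1.5 * 0.632812
= 0.9492


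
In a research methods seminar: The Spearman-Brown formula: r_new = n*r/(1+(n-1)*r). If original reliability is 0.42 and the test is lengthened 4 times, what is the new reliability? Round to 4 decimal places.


r_new = n*r / (1 + (n-1)*r)
Numerator = 4 * 0.42 = 1.68
Denominator = 1 + 3 * 0.42 = 2.26
r_new = 1.68 / 2.26
= 0.7434


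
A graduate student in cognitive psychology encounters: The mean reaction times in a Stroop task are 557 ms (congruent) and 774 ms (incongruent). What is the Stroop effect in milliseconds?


Stroop effect = RT(incongruent) - RT(congruent)
= 774 - 557
= 217 ms


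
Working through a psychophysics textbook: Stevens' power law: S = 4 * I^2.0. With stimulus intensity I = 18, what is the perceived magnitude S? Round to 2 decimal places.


S = 4 * 18^2.0
18^2.0 = 324.0
S = 4 * 324.0
= 1296.00


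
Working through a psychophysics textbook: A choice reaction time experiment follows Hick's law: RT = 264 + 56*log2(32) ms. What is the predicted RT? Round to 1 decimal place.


RT = 264 + 56 * log2(32)
log2(32) = 5.0
RT = 264 + 56 * 5.0
= 264 + 280.0
= 544.0 ms


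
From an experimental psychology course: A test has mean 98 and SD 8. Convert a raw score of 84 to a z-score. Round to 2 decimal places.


z = (X - mu) / sigma
= (84 - 98) / 8
= -14 / 8
= -1.75


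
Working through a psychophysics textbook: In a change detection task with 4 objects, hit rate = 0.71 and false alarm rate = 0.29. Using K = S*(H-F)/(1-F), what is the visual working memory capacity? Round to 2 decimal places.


K = S * (H - F) / (1 - F)
H - F = 0.42
1 - F = 0.71
K = 4 * 0.42 / 0.71
= 2.37


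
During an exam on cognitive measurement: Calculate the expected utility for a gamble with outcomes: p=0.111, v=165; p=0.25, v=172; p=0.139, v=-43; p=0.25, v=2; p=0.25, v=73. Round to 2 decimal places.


EU = sum(p_i * v_i)
0.111 * 165 = 18.315
0.25 * 172 = 43.0
0.139 * -43 = -5.977
0.25 * 2 = 0.5
0.25 * 73 = 18.25
EU = 18.315 + 43.0 + -5.977 + 0.5 + 18.25
= 74.09


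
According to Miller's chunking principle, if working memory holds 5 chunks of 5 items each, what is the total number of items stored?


Total items = chunks * items_per_chunk
= 5 * 5
= 25


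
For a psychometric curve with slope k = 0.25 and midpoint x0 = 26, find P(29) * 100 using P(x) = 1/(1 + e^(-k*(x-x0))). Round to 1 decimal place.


P(x) = 1/(1 + e^(-0.25*(29 - 26)))
Exponent = -0.25 * 3 = -0.75
e^(-0.75) = 0.472367
P = 1/(1 + 0.472367) = 0.679178
Percentage = 67.9


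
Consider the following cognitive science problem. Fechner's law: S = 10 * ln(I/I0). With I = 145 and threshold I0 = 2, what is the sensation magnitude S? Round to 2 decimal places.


S = 10 * ln(145/2)
I/I0 = 72.5
ln(72.5) = 4.2836
S = 10 * 4.2836
= 42.84


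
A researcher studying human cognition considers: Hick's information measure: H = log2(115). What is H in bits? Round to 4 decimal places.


H = log2(n)
H = log2(115)
= 6.8455


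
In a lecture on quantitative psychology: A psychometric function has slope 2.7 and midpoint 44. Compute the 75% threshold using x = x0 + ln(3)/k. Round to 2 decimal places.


At P = 0.75: 0.75 = 1/(1 + e^(-k*(x-x0)))
Solving: e^(-k*(x-x0)) = 1/3
x = x0 + ln(3)/k
ln(3) = 1.0986
x = 44 + 1.0986/2.7
= 44 + 0.4069
= 44.41


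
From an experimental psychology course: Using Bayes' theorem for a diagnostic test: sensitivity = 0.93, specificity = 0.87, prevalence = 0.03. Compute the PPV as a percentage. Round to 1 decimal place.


PPV = (sens * prev) / (sens * prev + (1-spec) * (1-prev))
Numerator = 0.93 * 0.03 = 0.0279
P(positive and no disease) = (1 - spec) * (1 - prev) = (1 - 0.87) * (1 - 0.03) = 0.1261
Denominator = 0.0279 + 0.1261 = 0.154
PPV = 0.0279 / 0.154 = 0.181169
As percentage = 18.1


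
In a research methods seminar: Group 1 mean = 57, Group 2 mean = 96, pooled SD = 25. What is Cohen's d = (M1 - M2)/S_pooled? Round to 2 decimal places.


Cohen's d = (M1 - M2) / S_pooled
= (57 - 96) / 25
= -39 / 25
= -1.56


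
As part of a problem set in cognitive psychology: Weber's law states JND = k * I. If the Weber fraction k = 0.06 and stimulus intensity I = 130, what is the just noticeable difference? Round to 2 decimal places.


JND = k * I
JND = 0.06 * 130
= 7.80


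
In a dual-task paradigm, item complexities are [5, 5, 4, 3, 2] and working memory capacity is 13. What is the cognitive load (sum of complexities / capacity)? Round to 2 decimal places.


Total complexity = 5 + 5 + 4 + 3 + 2 = 19
Load = total / capacity = 19 / 13
= 1.46


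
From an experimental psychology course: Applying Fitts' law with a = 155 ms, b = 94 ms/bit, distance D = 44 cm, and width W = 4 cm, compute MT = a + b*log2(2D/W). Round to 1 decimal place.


MT = 155 + 94 * log2(2*44/4)
2D/W = 22.0
log2(22.0) = 4.4594
MT = 155 + 94 * 4.4594
= 574.2 ms


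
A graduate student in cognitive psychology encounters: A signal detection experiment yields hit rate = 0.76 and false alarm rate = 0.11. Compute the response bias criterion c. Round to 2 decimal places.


c = -0.5 * (z(HR) + z(FAR))
z(0.76) = 0.7063
z(0.11) = -1.2265
c = -0.5 * (0.7063 + -1.2265)
= -0.5 * -0.5202
= 0.26


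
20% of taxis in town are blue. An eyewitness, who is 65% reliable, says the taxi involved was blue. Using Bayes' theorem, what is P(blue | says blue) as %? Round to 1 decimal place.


P(blue | says blue) = P(says blue | blue)*P(blue) / [P(says blue | blue)*P(blue) + P(says blue | not blue)*P(not blue)]
Numerator = 0.65 * 0.2 = 0.13
False identification = 0.35 * 0.8 = 0.28
P = 0.13 / (0.13 + 0.28)
= 0.13 / 0.41
As percentage = 31.7


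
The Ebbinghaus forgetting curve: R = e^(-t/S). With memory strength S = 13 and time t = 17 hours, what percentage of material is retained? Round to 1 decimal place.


R = e^(-t/S)
-t/S = -17/13 = -1.307692
R = e^(-1.307692) = 0.270444
Percentage = 0.270444 * 100
= 27.0


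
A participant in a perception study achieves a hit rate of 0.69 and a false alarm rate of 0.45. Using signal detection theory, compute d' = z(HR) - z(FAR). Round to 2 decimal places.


d' = z(HR) - z(FAR)
z(0.69) = 0.4959
z(0.45) = -0.1257
d' = 0.4959 - -0.1257
= 0.62


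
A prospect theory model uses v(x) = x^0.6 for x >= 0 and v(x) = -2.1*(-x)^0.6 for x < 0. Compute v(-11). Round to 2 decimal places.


Since x = -11 < 0, use v(x) = -lambda*(-x)^alpha
(-x) = 11
11^0.6 = 4.2154
v(-11) = -2.1 * 4.2154
= -8.85


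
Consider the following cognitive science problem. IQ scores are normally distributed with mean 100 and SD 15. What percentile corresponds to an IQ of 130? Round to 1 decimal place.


z = (IQ - mean) / SD
z = (130 - 100) / 15 = 2.0
Percentile = Phi(2.0) * 100
Phi(2.0) = 0.97725
= 97.7


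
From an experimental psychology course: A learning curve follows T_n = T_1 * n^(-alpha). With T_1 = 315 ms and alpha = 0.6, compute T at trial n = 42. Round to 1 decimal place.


T_n = 315 * 42^(-0.6)
42^(-0.6) = 0.106182
T_n = 315 * 0.106182
= 33.4 ms


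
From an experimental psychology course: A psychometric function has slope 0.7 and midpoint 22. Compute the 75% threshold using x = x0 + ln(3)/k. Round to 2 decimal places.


At P = 0.75: 0.75 = 1/(1 + e^(-k*(x-x0)))
Solving: e^(-k*(x-x0)) = 1/3
x = x0 + ln(3)/k
ln(3) = 1.0986
x = 22 + 1.0986/0.7
= 22 + 1.5694
= 23.57


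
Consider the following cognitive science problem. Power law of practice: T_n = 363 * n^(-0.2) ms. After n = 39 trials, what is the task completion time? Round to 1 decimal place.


T_n = 363 * 39^(-0.2)
39^(-0.2) = 0.480604
T_n = 363 * 0.480604
= 174.5 ms


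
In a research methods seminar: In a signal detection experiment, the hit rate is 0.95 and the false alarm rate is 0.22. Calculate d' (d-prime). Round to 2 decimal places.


d' = z(HR) - z(FAR)
z(0.95) = 1.6449
z(0.22) = -0.7722
d' = 1.6449 - -0.7722
= 2.42


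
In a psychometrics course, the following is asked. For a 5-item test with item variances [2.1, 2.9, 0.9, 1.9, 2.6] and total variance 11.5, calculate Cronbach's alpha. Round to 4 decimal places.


alpha = (k/(k-1)) * (1 - sum(s_i^2)/s_total^2)
sum(item variances) = 10.4
k/(k-1) = 5/4 = 1.25
1 - 10.4/11.5 = 1 - 0.904348 = 0.095652
alpha = 1.25 * 0.095652
= 0.1196


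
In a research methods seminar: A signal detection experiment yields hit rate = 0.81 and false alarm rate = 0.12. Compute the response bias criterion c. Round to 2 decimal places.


c = -0.5 * (z(HR) + z(FAR))
z(0.81) = 0.8779
z(0.12) = -1.175
c = -0.5 * (0.8779 + -1.175)
= -0.5 * -0.2971
= 0.15


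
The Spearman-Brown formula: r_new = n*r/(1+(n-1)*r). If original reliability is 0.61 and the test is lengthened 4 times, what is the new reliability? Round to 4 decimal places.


r_new = n*r / (1 + (n-1)*r)
Numerator = 4 * 0.61 = 2.44
Denominator = 1 + 3 * 0.61 = 2.83
r_new = 2.44 / 2.83
= 0.8622


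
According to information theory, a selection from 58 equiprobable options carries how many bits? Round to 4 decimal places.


H = log2(n)
H = log2(58)
= 5.8580


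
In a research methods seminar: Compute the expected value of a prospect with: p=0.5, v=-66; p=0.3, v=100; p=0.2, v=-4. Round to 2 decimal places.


EU = sum(p_i * v_i)
0.5 * -66 = -33.0
0.3 * 100 = 30.0
0.2 * -4 = -0.8
EU = -33.0 + 30.0 + -0.8
= -3.80


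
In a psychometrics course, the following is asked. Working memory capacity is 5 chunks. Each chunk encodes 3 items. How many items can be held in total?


Total items = chunks * items_per_chunk
= 5 * 3
= 15


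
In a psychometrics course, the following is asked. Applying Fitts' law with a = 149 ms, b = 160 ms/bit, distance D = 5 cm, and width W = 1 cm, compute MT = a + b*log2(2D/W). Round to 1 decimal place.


MT = 149 + 160 * log2(2*5/1)
2D/W = 10.0
log2(10.0) = 3.3219
MT = 149 + 160 * 3.3219
= 680.5 ms


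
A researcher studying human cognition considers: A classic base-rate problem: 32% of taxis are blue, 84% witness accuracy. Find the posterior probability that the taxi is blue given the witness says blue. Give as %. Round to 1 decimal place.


P(blue | says blue) = P(says blue | blue)*P(blue) / [P(says blue | blue)*P(blue) + P(says blue | not blue)*P(not blue)]
Numerator = 0.84 * 0.32 = 0.2688
False identification = 0.16 * 0.68 = 0.1088
P = 0.2688 / (0.2688 + 0.1088)
= 0.2688 / 0.3776
As percentage = 71.2


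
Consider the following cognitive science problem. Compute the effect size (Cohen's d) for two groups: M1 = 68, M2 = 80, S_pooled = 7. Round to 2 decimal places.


Cohen's d = (M1 - M2) / S_pooled
= (68 - 80) / 7
= -12 / 7
= -1.71


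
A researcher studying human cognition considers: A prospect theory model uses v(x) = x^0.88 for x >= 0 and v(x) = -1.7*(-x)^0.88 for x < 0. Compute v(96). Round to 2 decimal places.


Since x = 96 >= 0, use v(x) = x^0.88
96^0.88 = 55.5135
v(96) = 55.51


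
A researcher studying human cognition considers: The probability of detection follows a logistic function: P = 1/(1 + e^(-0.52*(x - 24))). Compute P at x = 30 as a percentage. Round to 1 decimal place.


P(x) = 1/(1 + e^(-0.52*(30 - 24)))
Exponent = -0.52 * 6 = -3.12
e^(-3.12) = 0.044157
P = 1/(1 + 0.044157) = 0.95771
Percentage = 95.8


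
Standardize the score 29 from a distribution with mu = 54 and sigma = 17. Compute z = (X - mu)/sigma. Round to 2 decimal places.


z = (X - mu) / sigma
= (29 - 54) / 17
= -25 / 17
= -1.47


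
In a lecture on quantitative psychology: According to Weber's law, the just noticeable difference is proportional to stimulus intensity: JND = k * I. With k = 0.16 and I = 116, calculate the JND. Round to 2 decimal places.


JND = k * I
JND = 0.16 * 116
= 18.56


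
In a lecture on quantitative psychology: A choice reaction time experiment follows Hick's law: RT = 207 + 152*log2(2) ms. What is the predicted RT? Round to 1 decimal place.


RT = 207 + 152 * log2(2)
log2(2) = 1.0
RT = 207 + 152 * 1.0
= 207 + 152.0
= 359.0 ms
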